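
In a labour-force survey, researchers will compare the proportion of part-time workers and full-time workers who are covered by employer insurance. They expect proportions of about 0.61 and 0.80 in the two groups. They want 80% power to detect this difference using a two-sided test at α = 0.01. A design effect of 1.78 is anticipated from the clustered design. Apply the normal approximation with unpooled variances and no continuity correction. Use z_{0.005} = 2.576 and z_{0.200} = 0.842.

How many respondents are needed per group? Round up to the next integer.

n = 230 per group

n = (z_{α/2} + z_β)² · [p₁(1−p₁) + p₂(1−p₂)] / (p₁ − p₂)²
  = (2.576 + 0.842)² · (0.61·0.39 + 0.80·0.20) / (-0.19)²
  = (3.418)² · (0.2379 + 0.1600) / 0.0361
  = 11.6827 · 0.3979 / 0.0361
  = 128.77
Design effect: 1.78 × 128.77 = 229.21.
Round up → n = 230 per group.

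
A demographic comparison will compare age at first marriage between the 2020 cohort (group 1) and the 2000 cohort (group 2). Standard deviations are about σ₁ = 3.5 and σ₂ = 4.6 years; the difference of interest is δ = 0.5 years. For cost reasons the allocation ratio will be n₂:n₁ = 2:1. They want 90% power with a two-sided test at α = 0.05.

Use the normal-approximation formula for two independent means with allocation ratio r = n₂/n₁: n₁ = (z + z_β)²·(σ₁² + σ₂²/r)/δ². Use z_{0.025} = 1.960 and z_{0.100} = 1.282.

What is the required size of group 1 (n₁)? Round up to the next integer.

n₁ = 960

n₁ = (z_{α/2} + z_β)² · (σ₁² + σ₂²/r) / δ²
   = (1.960 + 1.282)² · (3.5² + 4.6²/2) / 0.5²
   = 10.5106 · (12.25 + 10.58) / 0.25
   = 10.5106 · 22.83 / 0.25
   = 959.82
Round up → n₁ = 960; n₂ = r·n₁ = 2 × 960 = 1920.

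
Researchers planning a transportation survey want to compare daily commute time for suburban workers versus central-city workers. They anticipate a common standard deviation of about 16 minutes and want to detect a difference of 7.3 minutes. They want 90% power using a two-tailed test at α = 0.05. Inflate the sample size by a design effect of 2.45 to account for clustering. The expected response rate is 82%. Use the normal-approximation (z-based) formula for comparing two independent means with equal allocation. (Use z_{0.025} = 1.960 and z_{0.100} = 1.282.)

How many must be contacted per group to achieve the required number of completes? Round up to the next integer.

n = (z_{α/2} + z_β)² · (σ₁² + σ₂²) / δ²
  = (1.960 + 1.282)² · (2·16² = 512) / 7.3²
  = 10.5106 · 512 / 53.29
  = 100.98
Design effect: 2.45 × 100.98 = 247.41.
Adjust for 82% response: 247.41 / 0.82 = 301.72.
Round up → n = 302 per group.

n = 302 per group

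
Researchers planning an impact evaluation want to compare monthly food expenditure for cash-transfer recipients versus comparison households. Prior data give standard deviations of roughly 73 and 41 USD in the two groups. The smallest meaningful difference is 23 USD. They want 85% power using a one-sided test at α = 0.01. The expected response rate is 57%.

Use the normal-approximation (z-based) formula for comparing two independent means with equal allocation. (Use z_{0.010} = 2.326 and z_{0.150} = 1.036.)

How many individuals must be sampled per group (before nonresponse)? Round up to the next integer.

n = (z_α + z_β)² · (σ₁² + σ₂²) / δ²
  = (2.326 + 1.036)² · (73² + 41² = 7010) / 23²
  = 11.3030 · 7010 / 529
  = 149.78
Adjust for 57% response: 149.78 / 0.57 = 262.77.
Round up → n = 263 per group.

n = 263 per group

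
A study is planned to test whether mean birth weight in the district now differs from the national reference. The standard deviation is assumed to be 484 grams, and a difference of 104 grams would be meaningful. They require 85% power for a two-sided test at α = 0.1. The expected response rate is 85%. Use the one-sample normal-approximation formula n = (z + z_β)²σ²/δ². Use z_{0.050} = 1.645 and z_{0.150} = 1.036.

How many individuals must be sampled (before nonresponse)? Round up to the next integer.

n = 184

n = (z_{α/2} + z_β)² · σ² / δ²
  = (1.645 + 1.036)² · 484² / 104²
  = 7.1878 · 234256 / 10816
  = 155.67
Adjust for 85% response: 155.67 / 0.85 = 183.15.
Round up → n = 184.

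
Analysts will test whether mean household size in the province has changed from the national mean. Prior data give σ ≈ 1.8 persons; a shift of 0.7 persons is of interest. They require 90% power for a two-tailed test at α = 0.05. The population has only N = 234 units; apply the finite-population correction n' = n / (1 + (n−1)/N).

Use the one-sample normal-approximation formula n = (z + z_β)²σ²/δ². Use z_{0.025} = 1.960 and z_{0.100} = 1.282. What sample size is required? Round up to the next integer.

n = (z_{α/2} + z_β)² · σ² / δ²
  = (1.960 + 1.282)² · 1.8² / 0.7²
  = 10.5106 · 3.24 / 0.49
  = 69.50
Finite-population correction (N = 234): 69.50 / (1 + (69.50 − 1)/234) = 53.76.
Round up → n = 54.

n = 54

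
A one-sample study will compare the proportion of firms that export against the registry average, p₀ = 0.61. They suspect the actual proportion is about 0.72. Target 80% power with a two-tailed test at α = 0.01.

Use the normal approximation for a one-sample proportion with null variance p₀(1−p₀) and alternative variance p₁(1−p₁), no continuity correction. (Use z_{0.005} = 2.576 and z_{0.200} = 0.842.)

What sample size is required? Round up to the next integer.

n = [z_{α/2}·√(p₀q₀) + z_β·√(p₁q₁)]² / (p₁ − p₀)²
  = [2.576·√(0.61·0.39) + 0.842·√(0.72·0.28)]² / (0.11)²
  = [2.576·0.4877 + 0.842·0.4490]² / 0.0121
  = [1.6345]² / 0.0121
  = 220.79
Round up → n = 221.

n = 221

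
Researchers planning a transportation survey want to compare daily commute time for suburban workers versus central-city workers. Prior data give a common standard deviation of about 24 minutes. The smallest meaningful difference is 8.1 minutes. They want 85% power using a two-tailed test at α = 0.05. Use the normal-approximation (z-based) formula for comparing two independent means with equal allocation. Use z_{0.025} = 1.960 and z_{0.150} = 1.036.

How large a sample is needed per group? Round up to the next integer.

n = (z_{α/2} + z_β)² · (σ₁² + σ₂²) / δ²
  = (1.960 + 1.036)² · (2·24² = 1152) / 8.1²
  = 8.9760 · 1152 / 65.61
  = 157.60
Round up → n = 158 per group.

n = 158 per group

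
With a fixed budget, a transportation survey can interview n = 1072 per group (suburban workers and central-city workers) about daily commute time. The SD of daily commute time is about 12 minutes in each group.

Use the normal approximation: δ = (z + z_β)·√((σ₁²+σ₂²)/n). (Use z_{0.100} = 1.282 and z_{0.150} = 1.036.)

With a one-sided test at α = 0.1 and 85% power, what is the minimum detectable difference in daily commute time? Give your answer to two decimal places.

Minimum detectable difference ≈ 1.20 minutes

δ = (z_α + z_β) · √((σ₁²+σ₂²)/n)
  = (1.282 + 1.036) · √(288/1072)
  = 2.318 · √0.26866
  = 2.318 · 0.5183
  = 1.2015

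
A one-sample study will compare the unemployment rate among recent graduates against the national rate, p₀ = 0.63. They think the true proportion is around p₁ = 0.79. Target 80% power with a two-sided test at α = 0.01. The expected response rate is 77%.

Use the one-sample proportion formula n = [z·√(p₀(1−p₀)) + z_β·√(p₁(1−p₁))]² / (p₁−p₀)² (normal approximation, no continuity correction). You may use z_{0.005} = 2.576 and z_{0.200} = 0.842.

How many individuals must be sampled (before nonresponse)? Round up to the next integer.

n = 128

n = [z_{α/2}·√(p₀q₀) + z_β·√(p₁q₁)]² / (p₁ − p₀)²
  = [2.576·√(0.63·0.37) + 0.842·√(0.79·0.21)]² / (0.16)²
  = [2.576·0.4828 + 0.842·0.4073]² / 0.0256
  = [1.5867]² / 0.0256
  = 98.34
Adjust for 77% response: 98.34 / 0.77 = 127.71.
Round up → n = 128.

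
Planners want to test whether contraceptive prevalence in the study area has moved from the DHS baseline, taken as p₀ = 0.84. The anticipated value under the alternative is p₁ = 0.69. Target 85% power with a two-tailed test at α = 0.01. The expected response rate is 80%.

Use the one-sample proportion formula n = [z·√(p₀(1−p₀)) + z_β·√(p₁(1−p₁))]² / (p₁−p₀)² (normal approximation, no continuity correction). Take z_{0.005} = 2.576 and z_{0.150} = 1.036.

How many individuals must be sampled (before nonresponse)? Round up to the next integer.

n = 113

n = [z_{α/2}·√(p₀q₀) + z_β·√(p₁q₁)]² / (p₁ − p₀)²
  = [2.576·√(0.84·0.16) + 1.036·√(0.69·0.31)]² / (-0.15)²
  = [2.576·0.3666 + 1.036·0.4625]² / 0.0225
  = [1.4235]² / 0.0225
  = 90.06
Adjust for 80% response: 90.06 / 0.80 = 112.58.
Round up → n = 113.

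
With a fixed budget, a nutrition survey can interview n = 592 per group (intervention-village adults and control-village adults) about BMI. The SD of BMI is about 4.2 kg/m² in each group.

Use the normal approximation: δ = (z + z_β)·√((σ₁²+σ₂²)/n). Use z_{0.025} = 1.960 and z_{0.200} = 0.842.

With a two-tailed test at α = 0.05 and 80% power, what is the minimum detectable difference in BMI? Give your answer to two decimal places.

δ = (z_{α/2} + z_β) · √((σ₁²+σ₂²)/n)
  = (1.960 + 0.842) · √(35.28/592)
  = 2.802 · √0.05959
  = 2.802 · 0.2441
  = 0.6840

Minimum detectable difference ≈ 0.68 kg/m²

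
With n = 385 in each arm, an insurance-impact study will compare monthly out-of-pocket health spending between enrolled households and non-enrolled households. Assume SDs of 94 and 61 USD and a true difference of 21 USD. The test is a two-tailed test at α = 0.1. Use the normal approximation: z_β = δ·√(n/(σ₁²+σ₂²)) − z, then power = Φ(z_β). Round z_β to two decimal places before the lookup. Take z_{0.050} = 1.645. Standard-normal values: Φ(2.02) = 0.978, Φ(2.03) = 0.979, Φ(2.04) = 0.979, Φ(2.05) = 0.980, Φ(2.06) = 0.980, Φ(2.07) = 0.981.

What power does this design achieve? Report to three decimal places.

z_β = δ·√(n/(σ₁²+σ₂²)) − z_{α/2}
    = 21 · √(385/12557) − 1.645
    = 21 · 0.17510 − 1.645
    = 3.6771 − 1.645 = 2.0321 → 2.03
Power = Φ(2.03) = 0.979.

Power ≈ 0.979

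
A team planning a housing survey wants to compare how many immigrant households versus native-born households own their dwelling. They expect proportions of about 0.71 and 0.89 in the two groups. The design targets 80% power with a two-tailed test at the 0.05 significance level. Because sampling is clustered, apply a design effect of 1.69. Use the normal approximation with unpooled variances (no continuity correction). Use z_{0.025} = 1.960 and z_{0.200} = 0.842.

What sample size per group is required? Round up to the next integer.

n = 125 per group

n = (z_{α/2} + z_β)² · [p₁(1−p₁) + p₂(1−p₂)] / (p₁ − p₂)²
  = (1.960 + 0.842)² · (0.71·0.29 + 0.89·0.11) / (-0.18)²
  = (2.802)² · (0.2059 + 0.0979) / 0.0324
  = 7.8512 · 0.3038 / 0.0324
  = 73.62
Design effect: 1.69 × 73.62 = 124.41.
Round up → n = 125 per group.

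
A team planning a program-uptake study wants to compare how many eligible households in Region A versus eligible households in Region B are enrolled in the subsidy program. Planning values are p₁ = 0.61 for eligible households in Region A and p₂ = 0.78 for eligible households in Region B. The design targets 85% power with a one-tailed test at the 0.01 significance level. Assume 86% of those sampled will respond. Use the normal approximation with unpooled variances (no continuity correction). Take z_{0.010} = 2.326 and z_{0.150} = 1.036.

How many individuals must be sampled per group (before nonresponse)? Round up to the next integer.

n = (z_α + z_β)² · [p₁(1−p₁) + p₂(1−p₂)] / (p₁ − p₂)²
  = (2.326 + 1.036)² · (0.61·0.39 + 0.78·0.22) / (-0.17)²
  = (3.362)² · (0.2379 + 0.1716) / 0.0289
  = 11.3030 · 0.4095 / 0.0289
  = 160.16
Adjust for 86% response: 160.16 / 0.86 = 186.23.
Round up → n = 187 per group.

n = 187 per group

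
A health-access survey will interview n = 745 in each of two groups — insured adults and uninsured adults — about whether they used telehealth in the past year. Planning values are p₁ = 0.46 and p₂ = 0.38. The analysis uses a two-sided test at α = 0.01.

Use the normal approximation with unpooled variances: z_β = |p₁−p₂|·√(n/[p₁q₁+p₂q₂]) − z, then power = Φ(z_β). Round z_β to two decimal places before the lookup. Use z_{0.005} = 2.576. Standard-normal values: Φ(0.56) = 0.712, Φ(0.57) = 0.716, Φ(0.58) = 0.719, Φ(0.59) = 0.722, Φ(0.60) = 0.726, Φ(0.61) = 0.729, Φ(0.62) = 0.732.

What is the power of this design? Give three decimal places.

z_β = |p₁−p₂|·√(n/[p₁q₁+p₂q₂]) − z_{α/2}
    = 0.08 · √(745/0.4840) − 2.576
    = 0.08 · 39.2334 − 2.576
    = 3.1387 − 2.576 = 0.5627 → 0.56
Power = Φ(0.56) = 0.712.

Power ≈ 0.712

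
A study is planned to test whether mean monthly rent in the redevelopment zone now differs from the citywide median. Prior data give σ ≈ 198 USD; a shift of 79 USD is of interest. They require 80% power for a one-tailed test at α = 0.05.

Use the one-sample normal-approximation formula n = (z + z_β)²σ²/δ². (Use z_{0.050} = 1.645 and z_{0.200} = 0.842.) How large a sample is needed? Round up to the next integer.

n = (z_α + z_β)² · σ² / δ²
  = (1.645 + 0.842)² · 198² / 79²
  = 6.1852 · 39204 / 6241
  = 38.85
Round up → n = 39.

n = 39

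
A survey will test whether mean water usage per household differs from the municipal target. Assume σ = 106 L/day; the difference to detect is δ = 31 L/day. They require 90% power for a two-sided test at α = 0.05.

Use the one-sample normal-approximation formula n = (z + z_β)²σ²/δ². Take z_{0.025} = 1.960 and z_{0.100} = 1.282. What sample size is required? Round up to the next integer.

n = (z_{α/2} + z_β)² · σ² / δ²
  = (1.960 + 1.282)² · 106² / 31²
  = 10.5106 · 11236 / 961
  = 122.89
Round up → n = 123.

n = 123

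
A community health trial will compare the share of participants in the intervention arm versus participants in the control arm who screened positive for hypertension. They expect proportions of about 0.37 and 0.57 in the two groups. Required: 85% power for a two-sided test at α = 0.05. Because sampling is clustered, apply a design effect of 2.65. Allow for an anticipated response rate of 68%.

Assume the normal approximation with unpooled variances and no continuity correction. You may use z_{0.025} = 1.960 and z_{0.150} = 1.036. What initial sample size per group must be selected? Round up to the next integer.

n = (z_{α/2} + z_β)² · [p₁(1−p₁) + p₂(1−p₂)] / (p₁ − p₂)²
  = (1.960 + 1.036)² · (0.37·0.63 + 0.57·0.43) / (-0.20)²
  = (2.996)² · (0.2331 + 0.2451) / 0.0400
  = 8.9760 · 0.4782 / 0.0400
  = 107.31
Design effect: 2.65 × 107.31 = 284.37.
Adjust for 68% response: 284.37 / 0.68 = 418.19.
Round up → n = 419 per group.

n = 419 per group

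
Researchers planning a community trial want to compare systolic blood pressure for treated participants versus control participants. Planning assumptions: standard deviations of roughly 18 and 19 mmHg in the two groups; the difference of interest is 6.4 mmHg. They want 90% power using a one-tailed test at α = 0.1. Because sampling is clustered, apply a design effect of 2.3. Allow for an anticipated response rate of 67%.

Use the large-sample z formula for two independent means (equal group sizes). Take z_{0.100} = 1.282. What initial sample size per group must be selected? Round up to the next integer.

n = (z_α + z_β)² · (σ₁² + σ₂²) / δ²
  = (1.282 + 1.282)² · (18² + 19² = 685) / 6.4²
  = 6.5741 · 685 / 40.96
  = 109.94
Design effect: 2.3 × 109.94 = 252.87.
Adjust for 67% response: 252.87 / 0.67 = 377.42.
Round up → n = 378 per group.

n = 378 per group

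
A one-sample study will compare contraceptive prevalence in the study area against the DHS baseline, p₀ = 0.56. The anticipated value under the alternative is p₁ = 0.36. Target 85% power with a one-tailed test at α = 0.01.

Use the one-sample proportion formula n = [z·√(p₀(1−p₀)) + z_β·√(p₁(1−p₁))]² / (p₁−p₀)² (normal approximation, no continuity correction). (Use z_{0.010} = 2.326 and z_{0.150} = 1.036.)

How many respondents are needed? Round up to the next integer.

n = [z_α·√(p₀q₀) + z_β·√(p₁q₁)]² / (p₁ − p₀)²
  = [2.326·√(0.56·0.44) + 1.036·√(0.36·0.64)]² / (-0.20)²
  = [2.326·0.4964 + 1.036·0.4800]² / 0.0400
  = [1.6519]² / 0.0400
  = 68.22
Round up → n = 69.

n = 69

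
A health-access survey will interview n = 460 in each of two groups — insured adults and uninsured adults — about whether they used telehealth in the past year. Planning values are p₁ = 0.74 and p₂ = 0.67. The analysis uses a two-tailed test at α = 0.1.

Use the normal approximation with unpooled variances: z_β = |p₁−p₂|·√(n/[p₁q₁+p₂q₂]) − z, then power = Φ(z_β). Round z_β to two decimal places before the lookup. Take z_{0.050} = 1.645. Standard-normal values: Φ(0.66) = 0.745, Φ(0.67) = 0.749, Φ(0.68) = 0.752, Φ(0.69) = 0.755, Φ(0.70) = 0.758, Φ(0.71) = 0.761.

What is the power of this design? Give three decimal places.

z_β = |p₁−p₂|·√(n/[p₁q₁+p₂q₂]) − z_{α/2}
    = 0.07 · √(460/0.4135) − 1.645
    = 0.07 · 33.3535 − 1.645
    = 2.3347 − 1.645 = 0.6897 → 0.69
Power = Φ(0.69) = 0.755.

Power ≈ 0.755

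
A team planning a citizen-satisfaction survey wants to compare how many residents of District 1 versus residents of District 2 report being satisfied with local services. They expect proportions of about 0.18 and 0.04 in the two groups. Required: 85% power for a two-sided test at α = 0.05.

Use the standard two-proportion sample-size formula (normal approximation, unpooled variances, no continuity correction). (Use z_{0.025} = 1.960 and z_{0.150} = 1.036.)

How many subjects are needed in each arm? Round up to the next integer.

n = 86 per group

n = (z_{α/2} + z_β)² · [p₁(1−p₁) + p₂(1−p₂)] / (p₁ − p₂)²
  = (1.960 + 1.036)² · (0.18·0.82 + 0.04·0.96) / (0.14)²
  = (2.996)² · (0.1476 + 0.0384) / 0.0196
  = 8.9760 · 0.1860 / 0.0196
  = 85.18
Round up → n = 86 per group.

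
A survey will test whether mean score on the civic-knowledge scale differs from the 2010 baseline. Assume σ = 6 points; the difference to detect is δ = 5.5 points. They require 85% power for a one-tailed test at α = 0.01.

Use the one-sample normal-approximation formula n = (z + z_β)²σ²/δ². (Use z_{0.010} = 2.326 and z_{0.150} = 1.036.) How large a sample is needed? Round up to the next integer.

n = 14

n = (z_α + z_β)² · σ² / δ²
  = (2.326 + 1.036)² · 6² / 5.5²
  = 11.3030 · 36 / 30.25
  = 13.45
Round up → n = 14.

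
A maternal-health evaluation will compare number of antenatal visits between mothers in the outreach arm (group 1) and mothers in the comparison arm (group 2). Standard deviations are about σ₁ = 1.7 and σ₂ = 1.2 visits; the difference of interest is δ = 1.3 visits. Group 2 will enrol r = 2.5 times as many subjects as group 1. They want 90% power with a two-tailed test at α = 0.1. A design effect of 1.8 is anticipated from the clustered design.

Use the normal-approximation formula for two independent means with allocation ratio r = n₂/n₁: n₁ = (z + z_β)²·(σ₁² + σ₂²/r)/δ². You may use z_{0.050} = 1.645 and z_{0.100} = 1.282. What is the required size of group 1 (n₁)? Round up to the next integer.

n₁ = (z_{α/2} + z_β)² · (σ₁² + σ₂²/r) / δ²
   = (1.645 + 1.282)² · (1.7² + 1.2²/2.5) / 1.3²
   = 8.5673 · (2.89 + 0.576) / 1.69
   = 8.5673 · 3.466 / 1.69
   = 17.57
Design effect: 1.8 × 17.57 = 31.63.
Round up → n₁ = 32; n₂ = r·n₁ = 2.5 × 32 = 80.

n₁ = 32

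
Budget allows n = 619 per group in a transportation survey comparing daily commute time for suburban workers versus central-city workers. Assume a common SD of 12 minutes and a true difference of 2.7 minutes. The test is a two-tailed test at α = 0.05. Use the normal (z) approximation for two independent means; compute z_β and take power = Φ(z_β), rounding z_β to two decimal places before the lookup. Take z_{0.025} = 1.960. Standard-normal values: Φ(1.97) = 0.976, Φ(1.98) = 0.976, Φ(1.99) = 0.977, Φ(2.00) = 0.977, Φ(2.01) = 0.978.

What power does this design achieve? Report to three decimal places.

Power ≈ 0.977

z_β = δ·√(n/(σ₁²+σ₂²)) − z_{α/2}
    = 2.7 · √(619/288) − 1.960
    = 2.7 · 1.46605 − 1.960
    = 3.9583 − 1.960 = 1.9983 → 2.00
Power = Φ(2.00) = 0.977.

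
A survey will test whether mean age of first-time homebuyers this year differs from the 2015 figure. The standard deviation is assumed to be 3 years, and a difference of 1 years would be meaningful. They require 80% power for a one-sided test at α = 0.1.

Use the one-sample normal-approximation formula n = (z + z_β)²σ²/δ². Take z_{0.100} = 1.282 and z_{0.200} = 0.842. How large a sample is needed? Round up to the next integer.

n = 41

n = (z_α + z_β)² · σ² / δ²
  = (1.282 + 0.842)² · 3² / 1²
  = 4.5114 · 9 / 1
  = 40.60
Round up → n = 41.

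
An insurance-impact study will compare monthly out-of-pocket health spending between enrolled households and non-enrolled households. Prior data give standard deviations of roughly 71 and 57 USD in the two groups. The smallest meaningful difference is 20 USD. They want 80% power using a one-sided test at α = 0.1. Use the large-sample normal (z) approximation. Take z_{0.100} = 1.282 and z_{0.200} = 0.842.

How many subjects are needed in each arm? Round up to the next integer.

n = 94 per group

n = (z_α + z_β)² · (σ₁² + σ₂²) / δ²
  = (1.282 + 0.842)² · (71² + 57² = 8290) / 20²
  = 4.5114 · 8290 / 400
  = 93.50
Round up → n = 94 per group.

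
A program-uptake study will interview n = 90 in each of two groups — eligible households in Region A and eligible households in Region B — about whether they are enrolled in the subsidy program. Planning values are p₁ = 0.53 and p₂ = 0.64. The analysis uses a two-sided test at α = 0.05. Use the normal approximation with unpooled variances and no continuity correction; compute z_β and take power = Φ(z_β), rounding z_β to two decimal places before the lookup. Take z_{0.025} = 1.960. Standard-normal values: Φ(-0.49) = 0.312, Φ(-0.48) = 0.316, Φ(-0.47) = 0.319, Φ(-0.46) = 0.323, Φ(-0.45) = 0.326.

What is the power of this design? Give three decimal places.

z_β = |p₁−p₂|·√(n/[p₁q₁+p₂q₂]) − z_{α/2}
    = 0.11 · √(90/0.4795) − 1.960
    = 0.11 · 13.7002 − 1.960
    = 1.5070 − 1.960 = -0.4530 → -0.45
Power = Φ(-0.45) = 0.326.

Power ≈ 0.326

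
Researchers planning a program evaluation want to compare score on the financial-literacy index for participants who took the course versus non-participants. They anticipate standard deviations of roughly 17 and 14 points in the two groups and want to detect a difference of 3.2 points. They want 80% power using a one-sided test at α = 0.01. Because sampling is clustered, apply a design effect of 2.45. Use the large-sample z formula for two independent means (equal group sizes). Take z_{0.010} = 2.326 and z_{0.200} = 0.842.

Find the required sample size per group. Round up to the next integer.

n = (z_α + z_β)² · (σ₁² + σ₂²) / δ²
  = (2.326 + 0.842)² · (17² + 14² = 485) / 3.2²
  = 10.0362 · 485 / 10.24
  = 475.35
Design effect: 2.45 × 475.35 = 1164.60.
Round up → n = 1165 per group.

n = 1165 per group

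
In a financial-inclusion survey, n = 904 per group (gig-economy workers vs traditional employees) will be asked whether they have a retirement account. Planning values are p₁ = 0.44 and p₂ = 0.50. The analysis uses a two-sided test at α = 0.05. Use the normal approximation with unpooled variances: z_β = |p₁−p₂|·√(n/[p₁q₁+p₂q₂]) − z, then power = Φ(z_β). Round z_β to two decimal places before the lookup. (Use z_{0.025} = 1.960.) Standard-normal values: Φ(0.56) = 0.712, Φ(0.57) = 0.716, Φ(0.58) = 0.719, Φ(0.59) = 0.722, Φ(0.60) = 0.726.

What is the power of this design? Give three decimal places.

Power ≈ 0.726

z_β = |p₁−p₂|·√(n/[p₁q₁+p₂q₂]) − z_{α/2}
    = 0.06 · √(904/0.4964) − 1.960
    = 0.06 · 42.6745 − 1.960
    = 2.5605 − 1.960 = 0.6005 → 0.60
Power = Φ(0.60) = 0.726.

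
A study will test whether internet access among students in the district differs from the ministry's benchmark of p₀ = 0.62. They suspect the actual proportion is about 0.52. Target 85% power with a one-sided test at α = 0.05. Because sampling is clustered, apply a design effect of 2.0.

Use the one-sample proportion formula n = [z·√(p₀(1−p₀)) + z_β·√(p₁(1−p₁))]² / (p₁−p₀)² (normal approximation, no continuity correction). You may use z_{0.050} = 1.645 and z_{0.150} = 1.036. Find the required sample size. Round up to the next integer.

n = 347

n = [z_α·√(p₀q₀) + z_β·√(p₁q₁)]² / (p₁ − p₀)²
  = [1.645·√(0.62·0.38) + 1.036·√(0.52·0.48)]² / (-0.10)²
  = [1.645·0.4854 + 1.036·0.4996]² / 0.0100
  = [1.3160]² / 0.0100
  = 173.20
Design effect: 2.0 × 173.20 = 346.40.
Round up → n = 347.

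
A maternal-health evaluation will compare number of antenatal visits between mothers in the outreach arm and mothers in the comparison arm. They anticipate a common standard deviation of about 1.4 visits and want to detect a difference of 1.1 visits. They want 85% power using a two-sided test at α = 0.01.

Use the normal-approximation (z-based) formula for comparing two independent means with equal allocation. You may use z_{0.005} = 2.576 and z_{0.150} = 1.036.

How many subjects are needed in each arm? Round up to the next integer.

n = 43 per group

n = (z_{α/2} + z_β)² · (σ₁² + σ₂²) / δ²
  = (2.576 + 1.036)² · (2·1.4² = 3.92) / 1.1²
  = 13.0465 · 3.92 / 1.21
  = 42.27
Round up → n = 43 per group.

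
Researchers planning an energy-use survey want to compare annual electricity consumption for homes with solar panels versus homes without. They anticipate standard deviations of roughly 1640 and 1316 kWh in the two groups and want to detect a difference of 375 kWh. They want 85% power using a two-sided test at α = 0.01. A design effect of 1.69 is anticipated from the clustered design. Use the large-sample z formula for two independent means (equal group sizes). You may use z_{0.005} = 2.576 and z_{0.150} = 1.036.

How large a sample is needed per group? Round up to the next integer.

n = (z_{α/2} + z_β)² · (σ₁² + σ₂²) / δ²
  = (2.576 + 1.036)² · (1640² + 1316² = 4421456) / 375²
  = 13.0465 · 4421456 / 140625
  = 410.20
Design effect: 1.69 × 410.20 = 693.24.
Round up → n = 694 per group.

n = 694 per group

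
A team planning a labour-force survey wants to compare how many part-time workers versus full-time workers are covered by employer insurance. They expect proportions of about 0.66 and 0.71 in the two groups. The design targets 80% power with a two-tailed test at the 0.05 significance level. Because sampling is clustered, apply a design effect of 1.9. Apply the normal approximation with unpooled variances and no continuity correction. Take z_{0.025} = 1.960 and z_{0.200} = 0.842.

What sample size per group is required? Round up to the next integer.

n = (z_{α/2} + z_β)² · [p₁(1−p₁) + p₂(1−p₂)] / (p₁ − p₂)²
  = (1.960 + 0.842)² · (0.66·0.34 + 0.71·0.29) / (-0.05)²
  = (2.802)² · (0.2244 + 0.2059) / 0.0025
  = 7.8512 · 0.4303 / 0.0025
  = 1351.35
Design effect: 1.9 × 1351.35 = 2567.56.
Round up → n = 2568 per group.

n = 2568 per group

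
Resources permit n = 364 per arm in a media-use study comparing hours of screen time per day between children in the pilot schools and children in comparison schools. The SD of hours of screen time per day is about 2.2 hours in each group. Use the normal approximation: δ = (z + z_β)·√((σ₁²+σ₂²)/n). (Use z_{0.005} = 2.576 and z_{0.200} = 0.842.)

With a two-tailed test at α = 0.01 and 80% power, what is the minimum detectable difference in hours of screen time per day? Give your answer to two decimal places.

Minimum detectable difference ≈ 0.56 hours

δ = (z_{α/2} + z_β) · √((σ₁²+σ₂²)/n)
  = (2.576 + 0.842) · √(9.68/364)
  = 3.418 · √0.02659
  = 3.418 · 0.1631
  = 0.5574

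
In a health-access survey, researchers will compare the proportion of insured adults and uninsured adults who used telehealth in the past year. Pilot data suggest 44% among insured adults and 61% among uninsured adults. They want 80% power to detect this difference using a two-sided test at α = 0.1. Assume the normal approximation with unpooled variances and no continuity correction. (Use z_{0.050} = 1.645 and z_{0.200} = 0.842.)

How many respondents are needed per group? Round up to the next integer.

n = 104 per group

n = (z_{α/2} + z_β)² · [p₁(1−p₁) + p₂(1−p₂)] / (p₁ − p₂)²
  = (1.645 + 0.842)² · (0.44·0.56 + 0.61·0.39) / (-0.17)²
  = (2.487)² · (0.2464 + 0.2379) / 0.0289
  = 6.1852 · 0.4843 / 0.0289
  = 103.65
Round up → n = 104 per group.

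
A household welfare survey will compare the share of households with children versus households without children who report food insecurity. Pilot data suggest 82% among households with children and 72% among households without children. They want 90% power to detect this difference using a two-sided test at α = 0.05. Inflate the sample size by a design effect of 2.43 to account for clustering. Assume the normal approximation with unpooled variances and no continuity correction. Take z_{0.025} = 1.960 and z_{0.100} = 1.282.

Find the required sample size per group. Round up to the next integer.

n = (z_{α/2} + z_β)² · [p₁(1−p₁) + p₂(1−p₂)] / (p₁ − p₂)²
  = (1.960 + 1.282)² · (0.82·0.18 + 0.72·0.28) / (0.10)²
  = (3.242)² · (0.1476 + 0.2016) / 0.0100
  = 10.5106 · 0.3492 / 0.0100
  = 367.03
Design effect: 2.43 × 367.03 = 891.88.
Round up → n = 892 per group.

n = 892 per group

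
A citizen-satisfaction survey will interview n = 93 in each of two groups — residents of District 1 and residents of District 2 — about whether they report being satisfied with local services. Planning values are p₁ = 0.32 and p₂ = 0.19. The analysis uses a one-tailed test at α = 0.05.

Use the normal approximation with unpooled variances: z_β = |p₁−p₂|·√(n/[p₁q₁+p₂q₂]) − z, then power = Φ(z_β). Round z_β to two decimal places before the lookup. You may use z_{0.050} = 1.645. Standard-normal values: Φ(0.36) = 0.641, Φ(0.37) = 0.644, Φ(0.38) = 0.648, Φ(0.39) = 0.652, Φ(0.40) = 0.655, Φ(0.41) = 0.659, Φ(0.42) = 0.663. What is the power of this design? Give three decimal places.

z_β = |p₁−p₂|·√(n/[p₁q₁+p₂q₂]) − z_α
    = 0.13 · √(93/0.3715) − 1.645
    = 0.13 · 15.8220 − 1.645
    = 2.0569 − 1.645 = 0.4119 → 0.41
Power = Φ(0.41) = 0.659.

Power ≈ 0.659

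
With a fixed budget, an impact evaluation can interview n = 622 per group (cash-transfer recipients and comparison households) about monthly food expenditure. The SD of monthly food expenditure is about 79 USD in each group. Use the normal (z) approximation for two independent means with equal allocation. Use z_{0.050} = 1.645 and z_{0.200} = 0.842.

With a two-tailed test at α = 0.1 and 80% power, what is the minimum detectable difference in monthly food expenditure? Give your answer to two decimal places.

δ = (z_{α/2} + z_β) · √((σ₁²+σ₂²)/n)
  = (1.645 + 0.842) · √(12482/622)
  = 2.487 · √20.0675
  = 2.487 · 4.4797
  = 11.1410

Minimum detectable difference ≈ 11.14 USD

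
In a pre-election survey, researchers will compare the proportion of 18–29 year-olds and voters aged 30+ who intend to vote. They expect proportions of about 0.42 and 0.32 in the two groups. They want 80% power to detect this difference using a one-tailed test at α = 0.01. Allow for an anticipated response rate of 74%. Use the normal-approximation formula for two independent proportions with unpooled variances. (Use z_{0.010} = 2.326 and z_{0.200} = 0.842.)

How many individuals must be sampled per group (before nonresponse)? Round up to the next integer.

n = 626 per group

n = (z_α + z_β)² · [p₁(1−p₁) + p₂(1−p₂)] / (p₁ − p₂)²
  = (2.326 + 0.842)² · (0.42·0.58 + 0.32·0.68) / (0.10)²
  = (3.168)² · (0.2436 + 0.2176) / 0.0100
  = 10.0362 · 0.4612 / 0.0100
  = 462.87
Adjust for 74% response: 462.87 / 0.74 = 625.50.
Round up → n = 626 per group.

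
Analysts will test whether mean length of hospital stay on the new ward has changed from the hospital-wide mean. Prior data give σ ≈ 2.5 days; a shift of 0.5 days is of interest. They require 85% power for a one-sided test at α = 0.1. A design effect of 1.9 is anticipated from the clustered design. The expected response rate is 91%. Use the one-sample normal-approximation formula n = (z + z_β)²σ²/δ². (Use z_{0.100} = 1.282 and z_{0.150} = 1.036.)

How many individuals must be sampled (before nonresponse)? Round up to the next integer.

n = (z_α + z_β)² · σ² / δ²
  = (1.282 + 1.036)² · 2.5² / 0.5²
  = 5.3731 · 6.25 / 0.25
  = 134.33
Design effect: 1.9 × 134.33 = 255.22.
Adjust for 91% response: 255.22 / 0.91 = 280.47.
Round up → n = 281.

n = 281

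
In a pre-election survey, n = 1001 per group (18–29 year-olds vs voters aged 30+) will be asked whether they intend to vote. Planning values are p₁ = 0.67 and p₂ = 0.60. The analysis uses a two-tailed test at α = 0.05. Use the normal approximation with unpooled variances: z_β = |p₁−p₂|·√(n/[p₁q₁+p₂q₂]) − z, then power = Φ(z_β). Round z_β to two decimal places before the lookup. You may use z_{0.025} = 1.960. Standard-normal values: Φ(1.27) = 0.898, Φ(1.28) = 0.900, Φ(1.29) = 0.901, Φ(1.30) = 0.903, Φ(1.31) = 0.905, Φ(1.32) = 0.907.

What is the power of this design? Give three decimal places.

Power ≈ 0.903

z_β = |p₁−p₂|·√(n/[p₁q₁+p₂q₂]) − z_{α/2}
    = 0.07 · √(1001/0.4611) − 1.960
    = 0.07 · 46.5929 − 1.960
    = 3.2615 − 1.960 = 1.3015 → 1.30
Power = Φ(1.30) = 0.903.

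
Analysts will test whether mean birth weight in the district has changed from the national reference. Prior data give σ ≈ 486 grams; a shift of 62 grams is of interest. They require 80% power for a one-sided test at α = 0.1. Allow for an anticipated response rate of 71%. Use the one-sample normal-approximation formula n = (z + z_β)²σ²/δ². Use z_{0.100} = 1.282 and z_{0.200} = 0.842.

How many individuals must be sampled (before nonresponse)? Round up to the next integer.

n = 391

n = (z_α + z_β)² · σ² / δ²
  = (1.282 + 0.842)² · 486² / 62²
  = 4.5114 · 236196 / 3844
  = 277.20
Adjust for 71% response: 277.20 / 0.71 = 390.43.
Round up → n = 391.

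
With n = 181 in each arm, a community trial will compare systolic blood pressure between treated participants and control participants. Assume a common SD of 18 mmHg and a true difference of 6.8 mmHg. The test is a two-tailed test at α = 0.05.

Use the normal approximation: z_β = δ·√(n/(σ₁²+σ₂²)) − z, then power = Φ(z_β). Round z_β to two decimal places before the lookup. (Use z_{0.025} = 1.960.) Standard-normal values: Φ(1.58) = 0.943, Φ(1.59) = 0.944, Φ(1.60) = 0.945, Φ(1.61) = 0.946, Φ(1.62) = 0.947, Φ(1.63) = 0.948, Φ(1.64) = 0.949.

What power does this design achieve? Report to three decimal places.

z_β = δ·√(n/(σ₁²+σ₂²)) − z_{α/2}
    = 6.8 · √(181/648) − 1.960
    = 6.8 · 0.52851 − 1.960
    = 3.5939 − 1.960 = 1.6339 → 1.63
Power = Φ(1.63) = 0.948.

Power ≈ 0.948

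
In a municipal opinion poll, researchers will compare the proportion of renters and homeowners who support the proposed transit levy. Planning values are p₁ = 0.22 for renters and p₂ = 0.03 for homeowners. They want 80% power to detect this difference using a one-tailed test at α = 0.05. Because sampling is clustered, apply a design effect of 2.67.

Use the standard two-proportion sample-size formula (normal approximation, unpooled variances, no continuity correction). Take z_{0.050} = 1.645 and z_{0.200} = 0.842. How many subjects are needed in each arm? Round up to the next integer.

n = (z_α + z_β)² · [p₁(1−p₁) + p₂(1−p₂)] / (p₁ − p₂)²
  = (1.645 + 0.842)² · (0.22·0.78 + 0.03·0.97) / (0.19)²
  = (2.487)² · (0.1716 + 0.0291) / 0.0361
  = 6.1852 · 0.2007 / 0.0361
  = 34.39
Design effect: 2.67 × 34.39 = 91.81.
Round up → n = 92 per group.

n = 92 per group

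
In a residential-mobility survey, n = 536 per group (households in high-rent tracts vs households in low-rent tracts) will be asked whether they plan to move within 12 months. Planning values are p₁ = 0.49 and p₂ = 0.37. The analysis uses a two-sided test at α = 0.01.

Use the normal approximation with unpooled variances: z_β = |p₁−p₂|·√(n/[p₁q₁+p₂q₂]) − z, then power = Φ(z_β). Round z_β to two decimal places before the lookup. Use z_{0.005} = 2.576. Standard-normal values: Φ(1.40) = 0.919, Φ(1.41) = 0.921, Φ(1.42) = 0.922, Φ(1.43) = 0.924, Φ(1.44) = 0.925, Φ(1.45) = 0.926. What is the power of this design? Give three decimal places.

z_β = |p₁−p₂|·√(n/[p₁q₁+p₂q₂]) − z_{α/2}
    = 0.12 · √(536/0.4830) − 2.576
    = 0.12 · 33.3126 − 2.576
    = 3.9975 − 2.576 = 1.4215 → 1.42
Power = Φ(1.42) = 0.922.

Power ≈ 0.922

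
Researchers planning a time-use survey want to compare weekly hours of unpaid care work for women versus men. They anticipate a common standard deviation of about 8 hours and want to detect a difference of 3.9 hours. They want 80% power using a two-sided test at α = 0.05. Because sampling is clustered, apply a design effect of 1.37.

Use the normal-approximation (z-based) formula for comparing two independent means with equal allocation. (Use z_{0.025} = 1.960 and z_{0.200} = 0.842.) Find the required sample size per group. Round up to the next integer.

n = (z_{α/2} + z_β)² · (σ₁² + σ₂²) / δ²
  = (1.960 + 0.842)² · (2·8² = 128) / 3.9²
  = 7.8512 · 128 / 15.21
  = 66.07
Design effect: 1.37 × 66.07 = 90.52.
Round up → n = 91 per group.

n = 91 per group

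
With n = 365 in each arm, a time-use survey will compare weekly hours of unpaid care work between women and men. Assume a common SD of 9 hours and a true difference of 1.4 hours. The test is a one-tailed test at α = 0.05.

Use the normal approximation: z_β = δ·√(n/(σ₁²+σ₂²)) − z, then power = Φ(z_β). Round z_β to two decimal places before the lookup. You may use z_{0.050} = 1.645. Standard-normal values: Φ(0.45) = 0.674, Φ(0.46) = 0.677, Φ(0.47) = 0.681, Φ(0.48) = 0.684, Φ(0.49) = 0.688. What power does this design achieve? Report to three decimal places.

z_β = δ·√(n/(σ₁²+σ₂²)) − z_α
    = 1.4 · √(365/162) − 1.645
    = 1.4 · 1.50103 − 1.645
    = 2.1014 − 1.645 = 0.4564 → 0.46
Power = Φ(0.46) = 0.677.

Power ≈ 0.677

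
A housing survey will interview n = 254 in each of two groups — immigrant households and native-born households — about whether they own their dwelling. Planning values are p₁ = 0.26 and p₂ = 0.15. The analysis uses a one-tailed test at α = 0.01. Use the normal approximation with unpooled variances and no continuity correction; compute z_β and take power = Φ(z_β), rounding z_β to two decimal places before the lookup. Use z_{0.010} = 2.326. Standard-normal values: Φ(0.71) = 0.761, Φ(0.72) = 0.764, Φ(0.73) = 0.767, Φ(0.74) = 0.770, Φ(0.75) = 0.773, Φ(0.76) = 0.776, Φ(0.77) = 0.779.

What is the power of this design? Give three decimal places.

z_β = |p₁−p₂|·√(n/[p₁q₁+p₂q₂]) − z_α
    = 0.11 · √(254/0.3199) − 2.326
    = 0.11 · 28.1780 − 2.326
    = 3.0996 − 2.326 = 0.7736 → 0.77
Power = Φ(0.77) = 0.779.

Power ≈ 0.779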